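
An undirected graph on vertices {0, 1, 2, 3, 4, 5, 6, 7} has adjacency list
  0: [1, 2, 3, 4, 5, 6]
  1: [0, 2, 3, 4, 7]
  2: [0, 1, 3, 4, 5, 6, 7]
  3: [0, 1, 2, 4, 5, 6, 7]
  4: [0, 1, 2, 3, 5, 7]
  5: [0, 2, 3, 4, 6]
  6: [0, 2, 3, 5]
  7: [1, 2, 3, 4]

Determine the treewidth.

A width-4 tree decomposition is:
Bags: B1 = {0, 2, 3, 4, 5}  B2 = {0, 1, 2, 3, 4}  B3 = {1, 2, 3, 4, 7}  B4 = {0, 2, 3, 5, 6}
Tree: B1–B2, B2–B3, B1–B4
Each bag holds 5 vertices, so the decomposition has width 4, which upper-bounds the treewidth. For the lower bound, the 5 vertices {0, 1, 2, 3, 4} are pairwise adjacent, and any tree decomposition puts a clique entirely inside one bag — forcing width ≥ 4. Combining the bounds, tw(G) = 4.

4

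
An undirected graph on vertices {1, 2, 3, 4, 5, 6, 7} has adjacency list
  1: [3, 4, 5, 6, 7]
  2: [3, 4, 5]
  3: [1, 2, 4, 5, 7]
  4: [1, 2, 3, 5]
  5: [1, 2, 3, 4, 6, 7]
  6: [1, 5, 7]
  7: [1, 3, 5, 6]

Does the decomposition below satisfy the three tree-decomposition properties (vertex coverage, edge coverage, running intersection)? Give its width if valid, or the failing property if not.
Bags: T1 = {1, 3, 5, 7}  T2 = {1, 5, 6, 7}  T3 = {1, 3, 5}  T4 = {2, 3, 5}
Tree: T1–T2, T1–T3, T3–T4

No — vertex 4 appears in no bag.

A tree decomposition must satisfy three properties: every vertex lies in some bag; for every edge, both endpoints lie together in some bag; and for every vertex, the bags containing it form a connected subtree. Here vertex 4 appears in no bag, so the decomposition is invalid.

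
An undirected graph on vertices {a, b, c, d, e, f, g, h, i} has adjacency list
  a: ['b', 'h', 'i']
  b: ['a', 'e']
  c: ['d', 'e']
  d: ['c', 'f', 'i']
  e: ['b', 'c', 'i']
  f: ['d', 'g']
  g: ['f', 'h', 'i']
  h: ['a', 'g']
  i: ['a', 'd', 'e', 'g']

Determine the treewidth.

A width-3 tree decomposition is:
Bags: B1 = {b, c, d, e}  B2 = {b, d, e, i}  B3 = {a, b, d, i}  B4 = {a, d, f, i}  B5 = {a, f, g, i}  B6 = {a, f, g, h}
Tree: B1–B2, B2–B3, B3–B4, B4–B5, B5–B6
The largest bag has 4 vertices, giving width 3; this decomposition certifies tw(G) ≤ 3. For the lower bound: the 4 vertex sets {b,c,e}, {d}, {i}, {a,f,g,h} are disjoint, each induces a connected subgraph, and every pair is joined by at least one edge of G. Contracting each set to a single vertex therefore yields K_{4} as a minor, and since treewidth is minor-monotone, tw(G) ≥ tw(K_{4}) = 3. Hence tw(G) = 3 exactly.

3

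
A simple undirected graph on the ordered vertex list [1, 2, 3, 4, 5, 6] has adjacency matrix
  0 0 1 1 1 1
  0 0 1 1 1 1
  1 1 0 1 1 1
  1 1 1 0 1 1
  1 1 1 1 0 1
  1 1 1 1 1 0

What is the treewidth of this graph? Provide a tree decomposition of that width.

Each bag holds 5 vertices, so the decomposition has width 4, which upper-bounds the treewidth. On the other hand G contains the 5-clique {1, 3, 4, 5, 6}. A clique must lie in a single bag of any decomposition, so no decomposition can have width below 4. Hence tw(G) = 4 exactly.

Treewidth 4.
One such decomposition:
Bags: B1 = {1, 3, 4, 5, 6}  B2 = {2, 3, 4, 5, 6}
Tree: B1–B2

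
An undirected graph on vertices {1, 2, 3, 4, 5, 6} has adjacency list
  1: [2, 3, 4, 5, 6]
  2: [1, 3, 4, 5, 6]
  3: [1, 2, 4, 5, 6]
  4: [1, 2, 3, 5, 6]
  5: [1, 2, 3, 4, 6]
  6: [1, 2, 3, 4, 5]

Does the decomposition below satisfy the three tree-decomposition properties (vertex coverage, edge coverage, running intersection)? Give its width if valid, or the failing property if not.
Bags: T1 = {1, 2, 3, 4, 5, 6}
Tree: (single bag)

Vertex coverage: the bags together contain {1, 2, 3, 4, 5, 6}, the full vertex set. Edge coverage: each edge of G has both endpoints in at least one bag. Running intersection: for every vertex, the bags containing it form a connected subtree. All three properties hold, so this is a valid tree decomposition of width max|bag| − 1 = 5, and hence tw(G) ≤ 5.

Yes; width 5.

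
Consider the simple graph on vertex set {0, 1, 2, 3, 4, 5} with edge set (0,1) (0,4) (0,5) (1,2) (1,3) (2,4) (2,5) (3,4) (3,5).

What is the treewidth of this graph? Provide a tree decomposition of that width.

Treewidth 3.
One such decomposition:
Bags: B1 = {0, 1, 4, 5}  B2 = {1, 2, 4, 5}  B3 = {1, 3, 4, 5}
Tree: B1–B2, B2–B3

The largest bag has 4 vertices, giving width 3; this decomposition certifies tw(G) ≤ 3. For the lower bound: the 4 vertex sets {0,4}, {2,5}, {1}, {3} are disjoint, each induces a connected subgraph, and every pair is joined by at least one edge of G. Contracting each set to a single vertex therefore yields K_{4} as a minor, and since treewidth is minor-monotone, tw(G) ≥ tw(K_{4}) = 3. Hence tw(G) = 3 exactly.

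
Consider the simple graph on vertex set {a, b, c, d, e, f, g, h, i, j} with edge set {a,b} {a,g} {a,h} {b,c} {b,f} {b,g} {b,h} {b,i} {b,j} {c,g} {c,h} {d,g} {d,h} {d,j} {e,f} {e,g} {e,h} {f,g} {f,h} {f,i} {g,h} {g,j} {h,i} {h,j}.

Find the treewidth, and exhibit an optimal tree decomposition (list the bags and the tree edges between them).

Each bag holds 4 vertices, so the decomposition has width 3, which upper-bounds the treewidth. For the lower bound, the 4 vertices {d, g, h, j} are pairwise adjacent, and any tree decomposition puts a clique entirely inside one bag — forcing width ≥ 3. Therefore the treewidth is 3.

Treewidth 3.
Bags: B1 = {b, f, h, i}  B2 = {b, f, g, h}  B3 = {b, c, g, h}  B4 = {b, g, h, j}  B5 = {d, g, h, j}  B6 = {e, f, g, h}  B7 = {a, b, g, h}
Tree: B1–B2, B2–B3, B3–B4, B4–B5, B2–B6, B3–B7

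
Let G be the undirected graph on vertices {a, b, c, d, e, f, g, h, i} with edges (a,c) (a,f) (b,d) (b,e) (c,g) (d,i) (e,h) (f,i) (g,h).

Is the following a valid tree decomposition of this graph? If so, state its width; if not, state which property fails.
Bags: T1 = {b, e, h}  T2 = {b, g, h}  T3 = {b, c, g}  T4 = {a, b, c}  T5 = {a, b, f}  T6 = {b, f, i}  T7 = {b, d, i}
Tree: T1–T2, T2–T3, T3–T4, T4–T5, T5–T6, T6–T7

Yes; width 2.

Vertex coverage: the bags together contain {a, b, c, d, e, f, g, h, i}, the full vertex set. Edge coverage: each edge of G has both endpoints in at least one bag. Running intersection: for every vertex, the bags containing it form a connected subtree. All three properties hold, so this is a valid tree decomposition of width max|bag| − 1 = 2, and hence tw(G) ≤ 2.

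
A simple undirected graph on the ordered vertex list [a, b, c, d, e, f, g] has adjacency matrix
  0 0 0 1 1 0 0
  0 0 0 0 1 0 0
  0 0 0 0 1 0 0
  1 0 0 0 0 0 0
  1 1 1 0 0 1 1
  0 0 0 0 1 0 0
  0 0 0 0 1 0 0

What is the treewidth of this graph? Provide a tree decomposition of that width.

Treewidth 1.
Bags: B1 = {e, f}  B2 = {a, e}  B3 = {a, d}  B4 = {b, e}  B5 = {e, g}  B6 = {c, e}
Tree: B1–B2, B2–B3, B2–B4, B4–B5, B1–B6

Every bag has size at most 2, so the width is 2 − 1 = 1 and tw(G) ≤ 1. Since G has at least one edge (e.g. f–e), it is not an edgeless graph, so tw(G) ≥ 1. The upper and lower bounds meet at 1, so that is the treewidth.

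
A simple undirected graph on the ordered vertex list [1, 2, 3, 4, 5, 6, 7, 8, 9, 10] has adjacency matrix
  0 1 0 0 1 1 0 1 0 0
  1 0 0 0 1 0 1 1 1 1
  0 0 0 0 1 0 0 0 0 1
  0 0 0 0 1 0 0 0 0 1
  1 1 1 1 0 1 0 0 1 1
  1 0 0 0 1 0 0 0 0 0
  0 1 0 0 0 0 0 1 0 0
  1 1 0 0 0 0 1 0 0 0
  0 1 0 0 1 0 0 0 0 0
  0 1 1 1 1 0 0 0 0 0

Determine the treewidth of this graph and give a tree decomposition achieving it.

Each bag holds 3 vertices, so the decomposition has width 2, which upper-bounds the treewidth. For the lower bound, the 3 vertices {1, 2, 8} are pairwise adjacent, and any tree decomposition puts a clique entirely inside one bag — forcing width ≥ 2. Hence tw(G) = 2 exactly.

Treewidth 2.
Bags: B1 = {1, 2, 5}  B2 = {2, 5, 9}  B3 = {2, 5, 10}  B4 = {1, 2, 8}  B5 = {2, 7, 8}  B6 = {3, 5, 10}  B7 = {4, 5, 10}  B8 = {1, 5, 6}
Tree: B1–B2, B2–B3, B1–B4, B4–B5, B3–B6, B6–B7, B1–B8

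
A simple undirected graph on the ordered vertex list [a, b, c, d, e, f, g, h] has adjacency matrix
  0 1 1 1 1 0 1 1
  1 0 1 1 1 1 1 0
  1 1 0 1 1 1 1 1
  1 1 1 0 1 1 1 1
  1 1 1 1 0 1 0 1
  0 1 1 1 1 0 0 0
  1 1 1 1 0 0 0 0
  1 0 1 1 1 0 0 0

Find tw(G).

A width-4 tree decomposition is:
Bags: B1 = {a, c, d, e, h}  B2 = {a, b, c, d, e}  B3 = {b, c, d, e, f}  B4 = {a, b, c, d, g}
Tree: B1–B2, B2–B3, B2–B4
The largest bag has 5 vertices, giving width 4; this decomposition certifies tw(G) ≤ 4. On the other hand G contains the 5-clique {a, c, d, e, h}. A clique must lie in a single bag of any decomposition, so no decomposition can have width below 4. Hence tw(G) = 4 exactly.

4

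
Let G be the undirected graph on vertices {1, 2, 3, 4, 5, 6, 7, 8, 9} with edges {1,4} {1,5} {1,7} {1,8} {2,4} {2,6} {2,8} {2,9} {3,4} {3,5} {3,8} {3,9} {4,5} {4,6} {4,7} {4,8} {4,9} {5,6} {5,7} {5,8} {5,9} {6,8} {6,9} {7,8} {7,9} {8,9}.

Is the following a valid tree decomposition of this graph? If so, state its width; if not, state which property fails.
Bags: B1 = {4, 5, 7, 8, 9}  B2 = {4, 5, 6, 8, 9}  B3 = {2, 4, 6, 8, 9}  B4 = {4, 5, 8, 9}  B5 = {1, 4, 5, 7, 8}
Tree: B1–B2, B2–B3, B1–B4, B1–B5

A tree decomposition must satisfy three properties: every vertex lies in some bag; for every edge, both endpoints lie together in some bag; and for every vertex, the bags containing it form a connected subtree. Here vertex 3 appears in no bag, so the decomposition is invalid.

No — vertex 3 appears in no bag.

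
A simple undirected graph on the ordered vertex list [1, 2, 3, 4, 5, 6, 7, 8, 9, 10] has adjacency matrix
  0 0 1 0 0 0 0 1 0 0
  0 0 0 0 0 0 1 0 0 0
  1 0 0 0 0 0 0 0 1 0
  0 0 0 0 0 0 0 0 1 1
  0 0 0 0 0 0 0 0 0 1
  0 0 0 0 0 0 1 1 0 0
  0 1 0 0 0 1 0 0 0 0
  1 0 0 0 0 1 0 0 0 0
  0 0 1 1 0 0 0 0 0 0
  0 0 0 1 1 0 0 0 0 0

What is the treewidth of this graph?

A width-1 tree decomposition is:
Bags: B1 = {5, 10}  B2 = {4, 10}  B3 = {4, 9}  B4 = {3, 9}  B5 = {1, 3}  B6 = {1, 8}  B7 = {6, 8}  B8 = {6, 7}  B9 = {2, 7}
Tree: B1–B2, B2–B3, B3–B4, B4–B5, B5–B6, B6–B7, B7–B8, B8–B9
Each bag holds 2 vertices, so the decomposition has width 1, which upper-bounds the treewidth. G has an edge, so its treewidth is at least 1. Hence tw(G) = 1 exactly.

1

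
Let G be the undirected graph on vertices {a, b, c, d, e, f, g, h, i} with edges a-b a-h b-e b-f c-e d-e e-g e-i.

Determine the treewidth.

1

A width-1 tree decomposition is:
Bags: B1 = {a, b}  B2 = {b, e}  B3 = {a, h}  B4 = {c, e}  B5 = {b, f}  B6 = {e, i}  B7 = {e, g}  B8 = {d, e}
Tree: B1–B2, B1–B3, B2–B4, B1–B5, B2–B6, B2–B7, B2–B8
Each bag holds 2 vertices, so the decomposition has width 1, which upper-bounds the treewidth. G has an edge, so its treewidth is at least 1. Hence tw(G) = 1 exactly.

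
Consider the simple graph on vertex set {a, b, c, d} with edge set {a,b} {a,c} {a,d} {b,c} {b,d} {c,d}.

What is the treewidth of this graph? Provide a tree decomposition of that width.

Treewidth 3.
Bags: B1 = {a, b, c, d}
Tree: (single bag)

With just one bag of size 4, the width is 4 − 1 = 3, so tw(G) ≤ 3. On the other hand G contains the 4-clique {a, b, c, d}. A clique must lie in a single bag of any decomposition, so no decomposition can have width below 3. The upper and lower bounds meet at 3, so that is the treewidth.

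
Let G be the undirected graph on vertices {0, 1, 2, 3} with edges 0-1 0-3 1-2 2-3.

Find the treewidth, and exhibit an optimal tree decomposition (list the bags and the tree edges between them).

The largest bag has 3 vertices, giving width 2; this decomposition certifies tw(G) ≤ 2. For the lower bound, G contains the cycle 1–2–3–0–1, so G is not a forest; only forests have treewidth ≤ 1, hence tw(G) ≥ 2. Hence tw(G) = 2 exactly.

Treewidth 2.
One such decomposition:
Bags: B1 = {1, 2, 3}  B2 = {0, 1, 3}
Tree: B1–B2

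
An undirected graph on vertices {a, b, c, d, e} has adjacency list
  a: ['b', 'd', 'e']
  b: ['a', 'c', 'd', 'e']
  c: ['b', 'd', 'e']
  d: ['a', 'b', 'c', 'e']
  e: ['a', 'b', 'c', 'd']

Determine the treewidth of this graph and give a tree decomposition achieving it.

Each bag holds 4 vertices, so the decomposition has width 3, which upper-bounds the treewidth. On the other hand G contains the 4-clique {b, c, d, e}. A clique must lie in a single bag of any decomposition, so no decomposition can have width below 3. Hence tw(G) = 3 exactly.

Treewidth 3.
One optimal decomposition is:
Bags: B1 = {a, b, d, e}  B2 = {b, c, d, e}
Tree: B1–B2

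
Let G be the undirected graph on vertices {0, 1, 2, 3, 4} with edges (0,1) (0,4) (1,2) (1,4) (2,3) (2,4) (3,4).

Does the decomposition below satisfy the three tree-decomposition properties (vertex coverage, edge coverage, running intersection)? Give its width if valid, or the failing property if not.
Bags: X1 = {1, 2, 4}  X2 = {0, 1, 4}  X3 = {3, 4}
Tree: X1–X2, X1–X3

No — edge (2,3) lies in no bag.

A tree decomposition must satisfy three properties: every vertex lies in some bag; for every edge, both endpoints lie together in some bag; and for every vertex, the bags containing it form a connected subtree. Here edge (2,3) lies in no bag, so the decomposition is invalid.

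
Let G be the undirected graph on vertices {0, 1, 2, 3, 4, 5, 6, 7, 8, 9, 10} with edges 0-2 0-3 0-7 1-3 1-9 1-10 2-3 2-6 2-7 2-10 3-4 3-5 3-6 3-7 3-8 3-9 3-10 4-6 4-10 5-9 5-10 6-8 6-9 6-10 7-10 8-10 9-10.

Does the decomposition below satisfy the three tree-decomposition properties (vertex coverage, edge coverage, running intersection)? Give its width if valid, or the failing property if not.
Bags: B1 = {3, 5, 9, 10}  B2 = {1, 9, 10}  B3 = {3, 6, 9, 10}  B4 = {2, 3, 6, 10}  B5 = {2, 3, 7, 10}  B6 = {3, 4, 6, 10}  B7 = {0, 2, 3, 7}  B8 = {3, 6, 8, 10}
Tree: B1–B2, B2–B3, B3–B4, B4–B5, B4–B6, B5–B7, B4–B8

A tree decomposition must satisfy three properties: every vertex lies in some bag; for every edge, both endpoints lie together in some bag; and for every vertex, the bags containing it form a connected subtree. Here edge (3,1) lies in no bag, so the decomposition is invalid.

No — edge (3,1) lies in no bag.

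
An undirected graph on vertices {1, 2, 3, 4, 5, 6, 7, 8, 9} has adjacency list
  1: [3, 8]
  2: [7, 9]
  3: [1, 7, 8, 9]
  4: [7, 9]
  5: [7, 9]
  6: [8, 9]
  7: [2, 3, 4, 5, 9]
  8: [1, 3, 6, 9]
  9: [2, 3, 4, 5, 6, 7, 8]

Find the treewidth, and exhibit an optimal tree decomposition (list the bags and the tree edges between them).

Treewidth 2.
Bags: B1 = {3, 7, 9}  B2 = {3, 8, 9}  B3 = {4, 7, 9}  B4 = {5, 7, 9}  B5 = {1, 3, 8}  B6 = {2, 7, 9}  B7 = {6, 8, 9}
Tree: B1–B2, B1–B3, B3–B4, B2–B5, B4–B6, B2–B7

Each bag holds 3 vertices, so the decomposition has width 2, which upper-bounds the treewidth. Conversely, {1, 3, 8} is a clique of size 3, and the vertices of any clique must share a bag in every tree decomposition; so some bag has ≥ 3 vertices and tw(G) ≥ 2. Therefore the treewidth is 2.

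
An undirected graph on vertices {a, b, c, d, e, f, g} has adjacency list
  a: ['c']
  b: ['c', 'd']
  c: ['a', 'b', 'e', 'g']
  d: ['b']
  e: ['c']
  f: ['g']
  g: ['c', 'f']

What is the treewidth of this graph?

A width-1 tree decomposition is:
Bags: B1 = {b, d}  B2 = {b, c}  B3 = {c, g}  B4 = {f, g}  B5 = {c, e}  B6 = {a, c}
Tree: B1–B2, B2–B3, B3–B4, B3–B5, B2–B6
Each bag holds 2 vertices, so the decomposition has width 1, which upper-bounds the treewidth. Any graph with an edge has treewidth ≥ 1, and G has the edge d–b. Therefore the treewidth is 1.

1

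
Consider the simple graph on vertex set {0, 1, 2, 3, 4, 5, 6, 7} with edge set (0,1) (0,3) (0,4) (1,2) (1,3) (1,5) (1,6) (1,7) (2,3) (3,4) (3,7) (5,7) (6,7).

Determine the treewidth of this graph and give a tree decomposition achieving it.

Treewidth 2.
Bags: B1 = {0, 1, 3}  B2 = {1, 3, 7}  B3 = {1, 2, 3}  B4 = {1, 5, 7}  B5 = {0, 3, 4}  B6 = {1, 6, 7}
Tree: B1–B2, B2–B3, B2–B4, B1–B5, B2–B6

Every bag has size at most 3, so the width is 3 − 1 = 2 and tw(G) ≤ 2. For the lower bound, the 3 vertices {0, 1, 3} are pairwise adjacent, and any tree decomposition puts a clique entirely inside one bag — forcing width ≥ 2. Therefore the treewidth is 2.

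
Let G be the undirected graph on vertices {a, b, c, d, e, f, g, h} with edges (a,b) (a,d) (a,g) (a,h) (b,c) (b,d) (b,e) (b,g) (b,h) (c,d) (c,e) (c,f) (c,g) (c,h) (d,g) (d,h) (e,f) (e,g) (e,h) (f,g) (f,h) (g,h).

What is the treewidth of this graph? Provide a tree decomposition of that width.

The largest bag has 5 vertices, giving width 4; this decomposition certifies tw(G) ≤ 4. On the other hand G contains the 5-clique {c, e, f, g, h}. A clique must lie in a single bag of any decomposition, so no decomposition can have width below 4. The upper and lower bounds meet at 4, so that is the treewidth.

Treewidth 4.
Bags: B1 = {c, e, f, g, h}  B2 = {b, c, e, g, h}  B3 = {b, c, d, g, h}  B4 = {a, b, d, g, h}
Tree: B1–B2, B2–B3, B3–B4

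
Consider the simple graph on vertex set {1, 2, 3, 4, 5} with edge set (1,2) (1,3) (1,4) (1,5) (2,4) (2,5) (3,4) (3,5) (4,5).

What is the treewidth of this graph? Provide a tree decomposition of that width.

Treewidth 3.
Bags: B1 = {1, 2, 4, 5}  B2 = {1, 3, 4, 5}
Tree: B1–B2

Each bag holds 4 vertices, so the decomposition has width 3, which upper-bounds the treewidth. For the lower bound, the 4 vertices {1, 2, 4, 5} are pairwise adjacent, and any tree decomposition puts a clique entirely inside one bag — forcing width ≥ 3. Combining the bounds, tw(G) = 3.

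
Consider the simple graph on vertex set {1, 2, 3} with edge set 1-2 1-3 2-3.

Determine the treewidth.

2

A width-2 tree decomposition is:
Bags: B1 = {1, 2, 3}
Tree: (single bag)
With just one bag of size 3, the width is 3 − 1 = 2, so tw(G) ≤ 2. For the lower bound, the 3 vertices {1, 2, 3} are pairwise adjacent, and any tree decomposition puts a clique entirely inside one bag — forcing width ≥ 2. The upper and lower bounds meet at 2, so that is the treewidth.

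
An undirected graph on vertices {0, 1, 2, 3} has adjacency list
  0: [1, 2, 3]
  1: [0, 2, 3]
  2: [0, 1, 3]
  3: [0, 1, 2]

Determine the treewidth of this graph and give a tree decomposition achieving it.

With just one bag of size 4, the width is 4 − 1 = 3, so tw(G) ≤ 3. On the other hand G contains the 4-clique {0, 1, 2, 3}. A clique must lie in a single bag of any decomposition, so no decomposition can have width below 3. Hence tw(G) = 3 exactly.

Treewidth 3.
Bags: B1 = {0, 1, 2, 3}
Tree: (single bag)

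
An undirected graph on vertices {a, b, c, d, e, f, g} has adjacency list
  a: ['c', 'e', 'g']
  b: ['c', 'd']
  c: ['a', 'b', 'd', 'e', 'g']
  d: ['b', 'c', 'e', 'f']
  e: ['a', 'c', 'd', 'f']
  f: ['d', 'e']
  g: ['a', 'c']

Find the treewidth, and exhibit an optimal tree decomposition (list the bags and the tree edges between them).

Treewidth 2.
Bags: B1 = {a, c, e}  B2 = {c, d, e}  B3 = {b, c, d}  B4 = {a, c, g}  B5 = {d, e, f}
Tree: B1–B2, B2–B3, B1–B4, B2–B5

The largest bag has 3 vertices, giving width 2; this decomposition certifies tw(G) ≤ 2. On the other hand G contains the 3-clique {c, d, e}. A clique must lie in a single bag of any decomposition, so no decomposition can have width below 2. Therefore the treewidth is 2.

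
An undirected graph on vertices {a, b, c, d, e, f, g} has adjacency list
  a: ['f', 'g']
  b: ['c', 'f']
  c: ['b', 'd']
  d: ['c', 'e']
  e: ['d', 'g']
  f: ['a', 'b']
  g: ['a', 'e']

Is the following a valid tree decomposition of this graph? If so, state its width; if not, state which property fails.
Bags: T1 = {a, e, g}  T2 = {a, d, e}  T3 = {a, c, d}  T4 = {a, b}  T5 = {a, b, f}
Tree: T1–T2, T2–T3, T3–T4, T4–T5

A tree decomposition must satisfy three properties: every vertex lies in some bag; for every edge, both endpoints lie together in some bag; and for every vertex, the bags containing it form a connected subtree. Here edge (c,b) lies in no bag, so the decomposition is invalid.

No — edge (c,b) lies in no bag.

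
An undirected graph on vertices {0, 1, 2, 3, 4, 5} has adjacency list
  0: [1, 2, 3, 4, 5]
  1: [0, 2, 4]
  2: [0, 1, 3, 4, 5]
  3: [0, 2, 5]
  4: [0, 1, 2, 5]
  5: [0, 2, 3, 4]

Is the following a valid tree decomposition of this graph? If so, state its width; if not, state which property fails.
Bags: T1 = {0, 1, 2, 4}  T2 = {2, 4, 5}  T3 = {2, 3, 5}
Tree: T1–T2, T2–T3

A tree decomposition must satisfy three properties: every vertex lies in some bag; for every edge, both endpoints lie together in some bag; and for every vertex, the bags containing it form a connected subtree. Here edge (0,5) lies in no bag, so the decomposition is invalid.

No — edge (0,5) lies in no bag.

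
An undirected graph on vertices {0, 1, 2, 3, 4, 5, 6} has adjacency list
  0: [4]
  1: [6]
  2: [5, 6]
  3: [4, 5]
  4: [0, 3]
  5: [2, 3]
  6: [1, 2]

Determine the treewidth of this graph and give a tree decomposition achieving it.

The largest bag has 2 vertices, giving width 1; this decomposition certifies tw(G) ≤ 1. Since G has at least one edge (e.g. 0–4), it is not an edgeless graph, so tw(G) ≥ 1. Combining the bounds, tw(G) = 1.

Treewidth 1.
One optimal decomposition is:
Bags: B1 = {0, 4}  B2 = {3, 4}  B3 = {3, 5}  B4 = {2, 5}  B5 = {2, 6}  B6 = {1, 6}
Tree: B1–B2, B2–B3, B3–B4, B4–B5, B5–B6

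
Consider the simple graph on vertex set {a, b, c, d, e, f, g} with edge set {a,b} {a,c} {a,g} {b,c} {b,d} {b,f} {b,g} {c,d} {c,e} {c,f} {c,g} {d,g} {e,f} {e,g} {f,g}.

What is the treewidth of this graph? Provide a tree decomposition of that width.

Each bag holds 4 vertices, so the decomposition has width 3, which upper-bounds the treewidth. On the other hand G contains the 4-clique {c, e, f, g}. A clique must lie in a single bag of any decomposition, so no decomposition can have width below 3. Combining the bounds, tw(G) = 3.

Treewidth 3.
Bags: B1 = {b, c, f, g}  B2 = {a, b, c, g}  B3 = {b, c, d, g}  B4 = {c, e, f, g}
Tree: B1–B2, B1–B3, B1–B4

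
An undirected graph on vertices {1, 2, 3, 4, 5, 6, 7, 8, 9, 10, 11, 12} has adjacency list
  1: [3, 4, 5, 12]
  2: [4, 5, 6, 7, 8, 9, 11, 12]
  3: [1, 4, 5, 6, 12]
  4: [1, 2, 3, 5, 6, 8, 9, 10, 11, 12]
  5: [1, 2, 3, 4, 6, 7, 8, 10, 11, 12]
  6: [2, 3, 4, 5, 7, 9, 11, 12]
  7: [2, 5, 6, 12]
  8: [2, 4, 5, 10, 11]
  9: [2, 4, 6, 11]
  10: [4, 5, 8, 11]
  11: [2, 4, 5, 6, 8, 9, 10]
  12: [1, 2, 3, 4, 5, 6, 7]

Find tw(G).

4

A width-4 tree decomposition is:
Bags: B1 = {2, 4, 5, 6, 12}  B2 = {2, 4, 5, 6, 11}  B3 = {2, 4, 5, 8, 11}  B4 = {2, 4, 6, 9, 11}  B5 = {3, 4, 5, 6, 12}  B6 = {1, 3, 4, 5, 12}  B7 = {2, 5, 6, 7, 12}  B8 = {4, 5, 8, 10, 11}
Tree: B1–B2, B2–B3, B2–B4, B1–B5, B5–B6, B1–B7, B3–B8
The largest bag has 5 vertices, giving width 4; this decomposition certifies tw(G) ≤ 4. Conversely, {2, 4, 6, 9, 11} is a clique of size 5, and the vertices of any clique must share a bag in every tree decomposition; so some bag has ≥ 5 vertices and tw(G) ≥ 4. Therefore the treewidth is 4.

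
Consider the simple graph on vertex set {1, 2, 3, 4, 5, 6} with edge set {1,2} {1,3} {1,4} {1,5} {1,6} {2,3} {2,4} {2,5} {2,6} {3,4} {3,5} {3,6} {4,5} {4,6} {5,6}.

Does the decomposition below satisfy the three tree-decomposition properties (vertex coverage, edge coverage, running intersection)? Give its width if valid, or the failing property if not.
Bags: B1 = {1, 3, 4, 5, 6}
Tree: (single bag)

No — vertex 2 appears in no bag.

A tree decomposition must satisfy three properties: every vertex lies in some bag; for every edge, both endpoints lie together in some bag; and for every vertex, the bags containing it form a connected subtree. Here vertex 2 appears in no bag, so the decomposition is invalid.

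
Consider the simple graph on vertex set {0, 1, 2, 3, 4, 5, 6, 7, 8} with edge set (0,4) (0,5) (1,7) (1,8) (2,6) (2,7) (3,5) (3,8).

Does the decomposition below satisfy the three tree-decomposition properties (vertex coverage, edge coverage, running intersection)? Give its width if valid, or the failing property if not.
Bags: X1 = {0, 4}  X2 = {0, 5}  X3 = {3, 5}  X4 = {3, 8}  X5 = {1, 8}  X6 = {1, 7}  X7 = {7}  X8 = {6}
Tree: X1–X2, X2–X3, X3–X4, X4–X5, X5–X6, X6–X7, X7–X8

No — vertex 2 appears in no bag.

A tree decomposition must satisfy three properties: every vertex lies in some bag; for every edge, both endpoints lie together in some bag; and for every vertex, the bags containing it form a connected subtree. Here vertex 2 appears in no bag, so the decomposition is invalid.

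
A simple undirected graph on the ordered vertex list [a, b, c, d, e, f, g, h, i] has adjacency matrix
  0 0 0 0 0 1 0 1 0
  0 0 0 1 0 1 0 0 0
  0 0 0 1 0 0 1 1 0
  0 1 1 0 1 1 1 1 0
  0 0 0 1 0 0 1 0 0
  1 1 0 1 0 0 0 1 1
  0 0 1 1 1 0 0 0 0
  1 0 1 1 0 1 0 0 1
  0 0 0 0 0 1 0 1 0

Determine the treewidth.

A width-2 tree decomposition is:
Bags: B1 = {a, f, h}  B2 = {d, f, h}  B3 = {c, d, h}  B4 = {c, d, g}  B5 = {b, d, f}  B6 = {f, h, i}  B7 = {d, e, g}
Tree: B1–B2, B2–B3, B3–B4, B2–B5, B2–B6, B4–B7
Each bag holds 3 vertices, so the decomposition has width 2, which upper-bounds the treewidth. For the lower bound, the 3 vertices {d, e, g} are pairwise adjacent, and any tree decomposition puts a clique entirely inside one bag — forcing width ≥ 2. The upper and lower bounds meet at 2, so that is the treewidth.

2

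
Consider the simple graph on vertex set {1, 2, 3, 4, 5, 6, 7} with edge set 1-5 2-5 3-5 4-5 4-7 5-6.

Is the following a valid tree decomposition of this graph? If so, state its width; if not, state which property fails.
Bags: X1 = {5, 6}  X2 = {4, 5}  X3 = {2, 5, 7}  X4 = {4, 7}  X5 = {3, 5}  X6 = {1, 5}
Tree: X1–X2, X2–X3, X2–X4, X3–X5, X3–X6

No — bags containing vertex 7 are not connected in the tree.

A tree decomposition must satisfy three properties: every vertex lies in some bag; for every edge, both endpoints lie together in some bag; and for every vertex, the bags containing it form a connected subtree. Here bags containing vertex 7 are not connected in the tree, so the decomposition is invalid.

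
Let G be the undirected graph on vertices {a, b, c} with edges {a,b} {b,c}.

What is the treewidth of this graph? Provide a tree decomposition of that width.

Treewidth 1.
One optimal decomposition is:
Bags: B1 = {a, b}  B2 = {b, c}
Tree: B1–B2

Each bag holds 2 vertices, so the decomposition has width 1, which upper-bounds the treewidth. G has an edge, so its treewidth is at least 1. Combining the bounds, tw(G) = 1.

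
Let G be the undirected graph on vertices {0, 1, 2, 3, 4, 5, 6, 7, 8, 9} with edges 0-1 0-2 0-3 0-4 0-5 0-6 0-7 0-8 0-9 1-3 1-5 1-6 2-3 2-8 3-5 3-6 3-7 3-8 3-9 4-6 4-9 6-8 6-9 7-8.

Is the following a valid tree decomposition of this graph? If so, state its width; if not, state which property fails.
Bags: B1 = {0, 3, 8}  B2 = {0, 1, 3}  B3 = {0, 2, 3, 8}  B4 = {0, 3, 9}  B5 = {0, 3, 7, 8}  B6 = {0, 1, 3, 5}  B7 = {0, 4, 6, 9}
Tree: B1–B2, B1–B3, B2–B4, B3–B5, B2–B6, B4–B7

No — edge (8,6) lies in no bag.

A tree decomposition must satisfy three properties: every vertex lies in some bag; for every edge, both endpoints lie together in some bag; and for every vertex, the bags containing it form a connected subtree. Here edge (8,6) lies in no bag, so the decomposition is invalid.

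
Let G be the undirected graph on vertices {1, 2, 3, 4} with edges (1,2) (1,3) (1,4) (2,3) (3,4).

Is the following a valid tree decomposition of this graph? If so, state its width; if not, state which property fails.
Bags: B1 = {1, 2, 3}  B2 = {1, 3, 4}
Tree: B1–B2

Yes; width 2.

Every vertex of G appears in some bag (union = {1, 2, 3, 4}); every edge is covered by a bag; and for each vertex v the set of bags containing v is connected in the bag tree. The decomposition is therefore valid. The largest bag has 3 vertices, so the width is 2.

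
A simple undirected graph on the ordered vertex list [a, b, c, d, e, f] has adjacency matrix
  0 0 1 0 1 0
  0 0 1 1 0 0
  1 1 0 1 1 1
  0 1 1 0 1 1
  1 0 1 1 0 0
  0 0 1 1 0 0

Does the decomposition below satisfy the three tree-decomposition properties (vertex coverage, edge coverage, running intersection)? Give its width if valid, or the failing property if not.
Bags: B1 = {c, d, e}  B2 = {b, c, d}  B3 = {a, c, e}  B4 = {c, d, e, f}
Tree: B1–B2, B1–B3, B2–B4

No — bags containing vertex e are not connected in the tree.

A tree decomposition must satisfy three properties: every vertex lies in some bag; for every edge, both endpoints lie together in some bag; and for every vertex, the bags containing it form a connected subtree. Here bags containing vertex e are not connected in the tree, so the decomposition is invalid.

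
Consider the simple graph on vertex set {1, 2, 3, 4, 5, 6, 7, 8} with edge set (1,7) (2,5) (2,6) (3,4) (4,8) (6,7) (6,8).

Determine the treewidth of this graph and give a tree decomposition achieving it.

Treewidth 1.
Bags: B1 = {2, 6}  B2 = {6, 8}  B3 = {6, 7}  B4 = {4, 8}  B5 = {1, 7}  B6 = {3, 4}  B7 = {2, 5}
Tree: B1–B2, B2–B3, B2–B4, B3–B5, B4–B6, B1–B7

Each bag holds 2 vertices, so the decomposition has width 1, which upper-bounds the treewidth. Since G has at least one edge (e.g. 6–2), it is not an edgeless graph, so tw(G) ≥ 1. Therefore the treewidth is 1.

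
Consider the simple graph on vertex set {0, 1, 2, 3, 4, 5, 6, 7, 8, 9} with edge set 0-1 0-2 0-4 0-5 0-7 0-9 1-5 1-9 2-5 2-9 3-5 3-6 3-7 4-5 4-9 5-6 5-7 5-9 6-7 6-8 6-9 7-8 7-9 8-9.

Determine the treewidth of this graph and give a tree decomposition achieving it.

The largest bag has 4 vertices, giving width 3; this decomposition certifies tw(G) ≤ 3. On the other hand G contains the 4-clique {6, 7, 8, 9}. A clique must lie in a single bag of any decomposition, so no decomposition can have width below 3. Hence tw(G) = 3 exactly.

Treewidth 3.
One such decomposition:
Bags: B1 = {0, 5, 7, 9}  B2 = {0, 1, 5, 9}  B3 = {0, 2, 5, 9}  B4 = {0, 4, 5, 9}  B5 = {5, 6, 7, 9}  B6 = {3, 5, 6, 7}  B7 = {6, 7, 8, 9}
Tree: B1–B2, B2–B3, B3–B4, B1–B5, B5–B6, B5–B7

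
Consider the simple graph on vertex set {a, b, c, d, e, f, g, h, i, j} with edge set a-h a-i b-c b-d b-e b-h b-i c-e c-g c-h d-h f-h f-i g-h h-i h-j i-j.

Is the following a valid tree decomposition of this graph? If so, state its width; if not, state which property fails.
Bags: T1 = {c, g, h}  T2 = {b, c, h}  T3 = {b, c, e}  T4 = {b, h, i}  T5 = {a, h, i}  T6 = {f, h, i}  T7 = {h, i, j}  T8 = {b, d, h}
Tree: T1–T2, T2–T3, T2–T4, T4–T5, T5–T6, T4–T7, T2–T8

Yes; width 2.

Checking the three conditions: (i) the bags cover all of {a, b, c, d, e, f, g, h, i, j}; (ii) for each edge, some bag contains both endpoints; (iii) the bags containing any fixed vertex form a subtree. All hold, so the decomposition is valid with width 3 − 1 = 2.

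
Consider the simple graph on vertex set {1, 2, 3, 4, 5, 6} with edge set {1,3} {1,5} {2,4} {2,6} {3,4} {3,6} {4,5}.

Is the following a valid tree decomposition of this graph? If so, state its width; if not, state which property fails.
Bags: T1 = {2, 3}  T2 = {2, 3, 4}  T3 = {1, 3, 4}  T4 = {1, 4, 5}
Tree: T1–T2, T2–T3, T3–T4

A tree decomposition must satisfy three properties: every vertex lies in some bag; for every edge, both endpoints lie together in some bag; and for every vertex, the bags containing it form a connected subtree. Here vertex 6 appears in no bag, so the decomposition is invalid.

No — vertex 6 appears in no bag.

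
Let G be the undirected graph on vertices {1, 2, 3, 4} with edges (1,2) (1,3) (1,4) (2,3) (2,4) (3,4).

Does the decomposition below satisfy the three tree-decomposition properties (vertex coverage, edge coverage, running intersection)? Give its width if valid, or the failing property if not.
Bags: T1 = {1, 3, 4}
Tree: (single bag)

No — vertex 2 appears in no bag.

A tree decomposition must satisfy three properties: every vertex lies in some bag; for every edge, both endpoints lie together in some bag; and for every vertex, the bags containing it form a connected subtree. Here vertex 2 appears in no bag, so the decomposition is invalid.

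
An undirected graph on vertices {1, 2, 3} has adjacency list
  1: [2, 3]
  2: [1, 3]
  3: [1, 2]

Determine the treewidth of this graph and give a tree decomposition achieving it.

Treewidth 2.
Bags: B1 = {1, 2, 3}
Tree: (single bag)

A single bag containing all 3 vertices is trivially a valid decomposition of width 2. On the other hand G contains the 3-clique {1, 2, 3}. A clique must lie in a single bag of any decomposition, so no decomposition can have width below 2. Therefore the treewidth is 2.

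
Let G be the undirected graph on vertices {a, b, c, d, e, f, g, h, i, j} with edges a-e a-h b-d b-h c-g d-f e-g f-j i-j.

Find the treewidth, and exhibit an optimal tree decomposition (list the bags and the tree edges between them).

Treewidth 1.
One optimal decomposition is:
Bags: B1 = {c, g}  B2 = {e, g}  B3 = {a, e}  B4 = {a, h}  B5 = {b, h}  B6 = {b, d}  B7 = {d, f}  B8 = {f, j}  B9 = {i, j}
Tree: B1–B2, B2–B3, B3–B4, B4–B5, B5–B6, B6–B7, B7–B8, B8–B9

Every bag has size at most 2, so the width is 2 − 1 = 1 and tw(G) ≤ 1. Since G has at least one edge (e.g. c–g), it is not an edgeless graph, so tw(G) ≥ 1. Hence tw(G) = 1 exactly.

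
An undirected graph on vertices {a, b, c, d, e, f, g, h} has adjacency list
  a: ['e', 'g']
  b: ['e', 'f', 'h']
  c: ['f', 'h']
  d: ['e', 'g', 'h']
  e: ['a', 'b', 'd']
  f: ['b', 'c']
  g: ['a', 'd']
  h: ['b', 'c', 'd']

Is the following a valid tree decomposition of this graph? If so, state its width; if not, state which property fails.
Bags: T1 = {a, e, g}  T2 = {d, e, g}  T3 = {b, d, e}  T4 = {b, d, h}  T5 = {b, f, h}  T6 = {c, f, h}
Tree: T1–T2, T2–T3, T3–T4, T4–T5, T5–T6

Yes; width 2.

Every vertex of G appears in some bag (union = {a, b, c, d, e, f, g, h}); every edge is covered by a bag; and for each vertex v the set of bags containing v is connected in the bag tree. The decomposition is therefore valid. The largest bag has 3 vertices, so the width is 2.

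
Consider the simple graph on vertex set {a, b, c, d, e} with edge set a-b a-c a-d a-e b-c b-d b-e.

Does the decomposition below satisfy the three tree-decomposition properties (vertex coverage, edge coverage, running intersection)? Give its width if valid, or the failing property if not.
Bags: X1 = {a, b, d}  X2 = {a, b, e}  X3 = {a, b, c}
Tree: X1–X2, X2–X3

Vertex coverage: the bags together contain {a, b, c, d, e}, the full vertex set. Edge coverage: each edge of G has both endpoints in at least one bag. Running intersection: for every vertex, the bags containing it form a connected subtree. All three properties hold, so this is a valid tree decomposition of width max|bag| − 1 = 2, and hence tw(G) ≤ 2.

Yes; width 2.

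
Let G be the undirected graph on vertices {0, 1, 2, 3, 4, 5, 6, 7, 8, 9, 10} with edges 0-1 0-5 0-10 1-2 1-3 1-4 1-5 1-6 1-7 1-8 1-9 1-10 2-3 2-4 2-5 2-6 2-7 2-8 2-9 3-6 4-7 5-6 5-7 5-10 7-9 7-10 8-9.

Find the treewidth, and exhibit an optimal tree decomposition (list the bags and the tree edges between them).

Treewidth 3.
One such decomposition:
Bags: B1 = {1, 2, 5, 7}  B2 = {1, 2, 4, 7}  B3 = {1, 5, 7, 10}  B4 = {1, 2, 7, 9}  B5 = {1, 2, 8, 9}  B6 = {0, 1, 5, 10}  B7 = {1, 2, 5, 6}  B8 = {1, 2, 3, 6}
Tree: B1–B2, B1–B3, B1–B4, B4–B5, B3–B6, B1–B7, B7–B8

Each bag holds 4 vertices, so the decomposition has width 3, which upper-bounds the treewidth. For the lower bound, the 4 vertices {0, 1, 5, 10} are pairwise adjacent, and any tree decomposition puts a clique entirely inside one bag — forcing width ≥ 3. The upper and lower bounds meet at 3, so that is the treewidth.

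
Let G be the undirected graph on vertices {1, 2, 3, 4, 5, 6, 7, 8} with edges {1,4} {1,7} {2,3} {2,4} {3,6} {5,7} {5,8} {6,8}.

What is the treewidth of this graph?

A width-2 tree decomposition is:
Bags: B1 = {5, 6, 8}  B2 = {3, 5, 6}  B3 = {2, 3, 5}  B4 = {2, 4, 5}  B5 = {1, 4, 5}  B6 = {1, 5, 7}
Tree: B1–B2, B2–B3, B3–B4, B4–B5, B5–B6
Every bag has size at most 3, so the width is 3 − 1 = 2 and tw(G) ≤ 2. The edges 5–8–6–3–2–4–1–7–5 form a cycle, so G is not a tree and its treewidth is at least 2. Combining the bounds, tw(G) = 2.

2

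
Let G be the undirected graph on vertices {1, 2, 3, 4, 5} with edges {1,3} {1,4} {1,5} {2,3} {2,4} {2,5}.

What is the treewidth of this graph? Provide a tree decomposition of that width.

Treewidth 2.
One optimal decomposition is:
Bags: B1 = {1, 2, 4}  B2 = {1, 2, 5}  B3 = {1, 2, 3}
Tree: B1–B2, B2–B3

Every bag has size at most 3, so the width is 3 − 1 = 2 and tw(G) ≤ 2. Since 4–1–5–2–4 is a cycle in G, G is not acyclic. Forests are exactly the graphs of treewidth ≤ 1, so tw(G) ≥ 2. The upper and lower bounds meet at 2, so that is the treewidth.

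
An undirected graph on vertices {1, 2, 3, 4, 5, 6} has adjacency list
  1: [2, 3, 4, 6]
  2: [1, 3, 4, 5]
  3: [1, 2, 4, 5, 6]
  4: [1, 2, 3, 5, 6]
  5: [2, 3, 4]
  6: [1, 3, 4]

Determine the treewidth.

A width-3 tree decomposition is:
Bags: B1 = {1, 2, 3, 4}  B2 = {1, 3, 4, 6}  B3 = {2, 3, 4, 5}
Tree: B1–B2, B1–B3
The largest bag has 4 vertices, giving width 3; this decomposition certifies tw(G) ≤ 3. On the other hand G contains the 4-clique {1, 2, 3, 4}. A clique must lie in a single bag of any decomposition, so no decomposition can have width below 3. Hence tw(G) = 3 exactly.

3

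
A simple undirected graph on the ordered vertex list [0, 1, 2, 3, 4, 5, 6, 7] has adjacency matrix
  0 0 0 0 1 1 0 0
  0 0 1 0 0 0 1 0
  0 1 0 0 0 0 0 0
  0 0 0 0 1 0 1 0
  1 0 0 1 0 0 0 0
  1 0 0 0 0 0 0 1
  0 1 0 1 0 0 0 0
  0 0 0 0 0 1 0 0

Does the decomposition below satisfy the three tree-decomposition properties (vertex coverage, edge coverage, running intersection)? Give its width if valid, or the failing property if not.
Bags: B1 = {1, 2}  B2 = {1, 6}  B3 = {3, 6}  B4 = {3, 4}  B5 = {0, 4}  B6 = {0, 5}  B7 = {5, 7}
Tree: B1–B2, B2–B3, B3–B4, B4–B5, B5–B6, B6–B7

Every vertex of G appears in some bag (union = {0, 1, 2, 3, 4, 5, 6, 7}); every edge is covered by a bag; and for each vertex v the set of bags containing v is connected in the bag tree. The decomposition is therefore valid. The largest bag has 2 vertices, so the width is 1.

Yes; width 1.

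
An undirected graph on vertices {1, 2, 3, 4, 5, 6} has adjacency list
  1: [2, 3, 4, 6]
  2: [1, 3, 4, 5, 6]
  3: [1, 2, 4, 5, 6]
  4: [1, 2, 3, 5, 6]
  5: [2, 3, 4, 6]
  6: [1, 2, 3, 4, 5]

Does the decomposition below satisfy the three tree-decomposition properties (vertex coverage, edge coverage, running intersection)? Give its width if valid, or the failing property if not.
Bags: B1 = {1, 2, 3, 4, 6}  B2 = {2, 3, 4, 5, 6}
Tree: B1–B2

Vertex coverage: the bags together contain {1, 2, 3, 4, 5, 6}, the full vertex set. Edge coverage: each edge of G has both endpoints in at least one bag. Running intersection: for every vertex, the bags containing it form a connected subtree. All three properties hold, so this is a valid tree decomposition of width max|bag| − 1 = 4, and hence tw(G) ≤ 4.

Yes; width 4.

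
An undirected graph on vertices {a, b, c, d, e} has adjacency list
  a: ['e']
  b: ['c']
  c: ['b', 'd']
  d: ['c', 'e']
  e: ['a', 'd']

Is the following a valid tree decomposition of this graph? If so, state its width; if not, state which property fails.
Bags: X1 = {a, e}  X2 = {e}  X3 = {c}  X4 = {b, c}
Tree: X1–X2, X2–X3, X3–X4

A tree decomposition must satisfy three properties: every vertex lies in some bag; for every edge, both endpoints lie together in some bag; and for every vertex, the bags containing it form a connected subtree. Here vertex d appears in no bag, so the decomposition is invalid.

No — vertex d appears in no bag.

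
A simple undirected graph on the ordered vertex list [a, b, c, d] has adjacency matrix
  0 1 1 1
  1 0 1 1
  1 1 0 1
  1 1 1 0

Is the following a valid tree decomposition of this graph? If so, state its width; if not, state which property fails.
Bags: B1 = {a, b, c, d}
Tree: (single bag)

Yes; width 3.

Every vertex of G appears in some bag (union = {a, b, c, d}); every edge is covered by a bag; and for each vertex v the set of bags containing v is connected in the bag tree. The decomposition is therefore valid. The largest bag has 4 vertices, so the width is 3.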